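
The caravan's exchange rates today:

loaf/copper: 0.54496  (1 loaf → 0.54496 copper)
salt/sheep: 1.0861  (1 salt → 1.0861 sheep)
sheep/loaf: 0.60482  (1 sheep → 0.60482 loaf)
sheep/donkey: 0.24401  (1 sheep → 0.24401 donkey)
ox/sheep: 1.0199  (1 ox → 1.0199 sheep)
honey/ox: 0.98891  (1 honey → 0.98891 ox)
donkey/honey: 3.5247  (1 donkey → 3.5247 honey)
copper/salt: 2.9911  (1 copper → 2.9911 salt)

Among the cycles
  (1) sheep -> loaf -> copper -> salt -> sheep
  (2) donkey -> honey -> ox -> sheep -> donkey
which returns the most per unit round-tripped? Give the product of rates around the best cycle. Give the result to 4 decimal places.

(1) 0.60482 × 0.54496 × 2.9911 × 1.0861 = 1.07076
(2) 3.5247 × 0.98891 × 1.0199 × 0.24401 = 0.86745
Highest is cycle (1) at 1.0708 (>1, arbitrage).

1.0708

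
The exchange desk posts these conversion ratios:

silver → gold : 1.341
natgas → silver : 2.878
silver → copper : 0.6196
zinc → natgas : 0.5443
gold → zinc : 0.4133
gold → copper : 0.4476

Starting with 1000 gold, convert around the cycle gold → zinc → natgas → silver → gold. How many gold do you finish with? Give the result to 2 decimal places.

868.21

1000 gold × 0.4133 = 413.3 zinc
413.3 zinc × 0.5443 = 224.95919 natgas
224.95919 natgas × 2.878 = 647.43254882 silver
647.43254882 silver × 1.341 = 868.20704796762 gold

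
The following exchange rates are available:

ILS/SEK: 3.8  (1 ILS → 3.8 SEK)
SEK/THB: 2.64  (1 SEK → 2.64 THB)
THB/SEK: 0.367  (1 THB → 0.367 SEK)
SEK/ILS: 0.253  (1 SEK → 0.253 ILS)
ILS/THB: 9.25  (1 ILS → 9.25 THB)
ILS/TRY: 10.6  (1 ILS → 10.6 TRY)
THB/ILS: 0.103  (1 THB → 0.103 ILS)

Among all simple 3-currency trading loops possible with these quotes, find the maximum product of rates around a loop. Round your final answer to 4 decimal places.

1.0333

THB→ILS→SEK→THB: 0.103 × 3.8 × 2.64 = 1.03330
THB→SEK→ILS→THB: 0.367 × 0.253 × 9.25 = 0.85887
Maximum is THB→ILS→SEK→THB at 1.0333; arbitrage exists.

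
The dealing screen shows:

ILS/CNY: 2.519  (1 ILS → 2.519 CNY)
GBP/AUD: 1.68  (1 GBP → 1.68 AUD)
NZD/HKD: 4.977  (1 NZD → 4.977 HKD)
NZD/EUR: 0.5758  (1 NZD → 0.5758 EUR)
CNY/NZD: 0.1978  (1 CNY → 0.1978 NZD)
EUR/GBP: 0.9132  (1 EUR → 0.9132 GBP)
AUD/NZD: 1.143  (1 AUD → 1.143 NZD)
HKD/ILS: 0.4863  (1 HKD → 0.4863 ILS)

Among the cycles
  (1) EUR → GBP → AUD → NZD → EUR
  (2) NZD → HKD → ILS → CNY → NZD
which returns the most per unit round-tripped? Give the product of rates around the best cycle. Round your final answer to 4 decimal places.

1.2059

(1) 0.9132 × 1.68 × 1.143 × 0.5758 = 1.00970
(2) 4.977 × 0.4863 × 2.519 × 0.1978 = 1.20594
Highest is cycle (2) at 1.2059 (>1, arbitrage).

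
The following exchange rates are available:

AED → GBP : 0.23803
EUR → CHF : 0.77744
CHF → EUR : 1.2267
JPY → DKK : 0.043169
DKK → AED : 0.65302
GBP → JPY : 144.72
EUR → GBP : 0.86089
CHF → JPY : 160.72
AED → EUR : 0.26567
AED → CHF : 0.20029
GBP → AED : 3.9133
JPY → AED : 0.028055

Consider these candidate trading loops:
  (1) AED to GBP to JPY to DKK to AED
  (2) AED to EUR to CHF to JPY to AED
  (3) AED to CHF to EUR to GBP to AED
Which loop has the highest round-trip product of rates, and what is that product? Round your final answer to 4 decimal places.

0.9711

(1) 0.23803 × 144.72 × 0.043169 × 0.65302 = 0.97109
(2) 0.26567 × 0.77744 × 160.72 × 0.028055 = 0.93130
(3) 0.20029 × 1.2267 × 0.86089 × 3.9133 = 0.82773
Highest is cycle (1) at 0.9711 (≤1, no arbitrage).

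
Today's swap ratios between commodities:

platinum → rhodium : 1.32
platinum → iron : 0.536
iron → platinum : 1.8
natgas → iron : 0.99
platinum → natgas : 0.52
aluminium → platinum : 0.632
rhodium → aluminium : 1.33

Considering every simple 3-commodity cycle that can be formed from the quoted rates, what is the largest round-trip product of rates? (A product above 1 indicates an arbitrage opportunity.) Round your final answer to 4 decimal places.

1.1095

platinum→rhodium→aluminium→platinum: 1.32 × 1.33 × 0.632 = 1.10954
platinum→natgas→iron→platinum: 0.52 × 0.99 × 1.8 = 0.92664
Maximum is platinum→rhodium→aluminium→platinum at 1.1095; arbitrage exists.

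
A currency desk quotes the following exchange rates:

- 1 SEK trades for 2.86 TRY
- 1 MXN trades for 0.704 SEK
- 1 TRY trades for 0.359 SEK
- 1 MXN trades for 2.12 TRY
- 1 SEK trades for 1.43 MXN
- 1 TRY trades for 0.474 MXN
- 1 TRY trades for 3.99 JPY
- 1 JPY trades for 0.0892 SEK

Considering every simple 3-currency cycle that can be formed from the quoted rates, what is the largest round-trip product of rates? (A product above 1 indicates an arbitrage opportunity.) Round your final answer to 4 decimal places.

1.0883

TRY→SEK→MXN→TRY: 0.359 × 1.43 × 2.12 = 1.08834
JPY→SEK→TRY→JPY: 0.0892 × 2.86 × 3.99 = 1.01790
TRY→MXN→SEK→TRY: 0.474 × 0.704 × 2.86 = 0.95437
Maximum is TRY→SEK→MXN→TRY at 1.0883; arbitrage exists.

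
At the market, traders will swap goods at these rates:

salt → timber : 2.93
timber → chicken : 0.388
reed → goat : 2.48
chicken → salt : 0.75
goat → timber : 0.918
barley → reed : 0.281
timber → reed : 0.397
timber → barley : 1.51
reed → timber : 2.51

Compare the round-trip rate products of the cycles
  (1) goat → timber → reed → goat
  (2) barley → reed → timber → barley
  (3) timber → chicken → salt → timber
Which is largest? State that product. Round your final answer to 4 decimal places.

(1) 0.918 × 0.397 × 2.48 = 0.90383
(2) 0.281 × 2.51 × 1.51 = 1.06502
(3) 0.388 × 0.75 × 2.93 = 0.85263
Highest is cycle (2) at 1.0650 (>1, arbitrage).

1.0650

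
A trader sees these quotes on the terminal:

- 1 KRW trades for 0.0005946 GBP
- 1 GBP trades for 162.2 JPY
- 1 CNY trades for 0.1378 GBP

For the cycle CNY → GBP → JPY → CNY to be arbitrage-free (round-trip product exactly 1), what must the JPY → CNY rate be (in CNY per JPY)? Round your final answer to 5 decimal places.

Known legs of the cycle: 0.1378 × 162.2 = 22.35116
For no arbitrage the full-cycle product must be 1, so the missing rate is 1 / 22.35116 ≈ 0.0447404.

0.04474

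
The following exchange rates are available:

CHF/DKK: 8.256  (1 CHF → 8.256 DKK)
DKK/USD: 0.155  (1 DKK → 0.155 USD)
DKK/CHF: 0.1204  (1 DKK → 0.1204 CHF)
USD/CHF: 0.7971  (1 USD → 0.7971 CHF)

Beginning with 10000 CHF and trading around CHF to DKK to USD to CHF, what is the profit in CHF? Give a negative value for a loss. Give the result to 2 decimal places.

10000 CHF × 8.256 = 82560 DKK
82560 DKK × 0.155 = 12796.8 USD
12796.8 USD × 0.7971 = 10200.32928 CHF
Net change: 10200.32928 − 10000 = 200.32928 CHF

200.33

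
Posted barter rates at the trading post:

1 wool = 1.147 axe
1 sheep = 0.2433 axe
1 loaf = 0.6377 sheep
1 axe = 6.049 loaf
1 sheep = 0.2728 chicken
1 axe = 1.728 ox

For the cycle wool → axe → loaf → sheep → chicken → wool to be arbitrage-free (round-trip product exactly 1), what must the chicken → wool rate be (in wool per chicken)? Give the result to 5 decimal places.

Known legs of the cycle: 1.147 × 6.049 × 0.6377 × 0.2728 = 1.20700143208568
For no arbitrage the full-cycle product must be 1, so the missing rate is 1 / 1.20700143208568 ≈ 0.8284994.

0.82850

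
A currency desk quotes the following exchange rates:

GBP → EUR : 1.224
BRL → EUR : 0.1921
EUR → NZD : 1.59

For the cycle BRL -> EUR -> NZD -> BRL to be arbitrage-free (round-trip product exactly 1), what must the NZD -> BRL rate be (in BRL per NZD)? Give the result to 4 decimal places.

3.2740

Known legs of the cycle: 0.1921 × 1.59 = 0.305439
For no arbitrage the full-cycle product must be 1, so the missing rate is 1 / 0.305439 ≈ 3.273976.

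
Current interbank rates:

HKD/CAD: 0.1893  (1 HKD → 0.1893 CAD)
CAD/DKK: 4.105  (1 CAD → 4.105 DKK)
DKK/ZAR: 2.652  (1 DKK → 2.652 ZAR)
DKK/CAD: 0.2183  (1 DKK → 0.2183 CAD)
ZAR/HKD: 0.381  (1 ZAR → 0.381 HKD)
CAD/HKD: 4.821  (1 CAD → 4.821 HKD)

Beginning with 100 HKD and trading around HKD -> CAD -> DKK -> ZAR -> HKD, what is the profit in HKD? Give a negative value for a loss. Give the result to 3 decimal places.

100 HKD × 0.1893 = 18.93 CAD
18.93 CAD × 4.105 = 77.70765 DKK
77.70765 DKK × 2.652 = 206.0806878 ZAR
206.0806878 ZAR × 0.381 = 78.5167420518 HKD
Net change: 78.5167420518 − 100 = -21.4832579482 HKD

-21.483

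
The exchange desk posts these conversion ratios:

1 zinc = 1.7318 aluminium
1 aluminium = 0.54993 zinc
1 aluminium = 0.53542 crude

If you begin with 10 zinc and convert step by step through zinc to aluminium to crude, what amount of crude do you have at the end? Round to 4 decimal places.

10 zinc × 1.7318 = 17.318 aluminium
17.318 aluminium × 0.53542 = 9.27240356 crude

9.2724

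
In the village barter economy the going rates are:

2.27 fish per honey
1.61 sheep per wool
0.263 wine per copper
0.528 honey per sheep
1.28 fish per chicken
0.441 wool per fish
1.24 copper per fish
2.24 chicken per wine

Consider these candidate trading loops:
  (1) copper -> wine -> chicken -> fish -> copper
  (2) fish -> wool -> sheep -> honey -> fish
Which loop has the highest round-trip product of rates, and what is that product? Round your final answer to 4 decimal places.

0.9351

(1) 0.263 × 2.24 × 1.28 × 1.24 = 0.93505
(2) 0.441 × 1.61 × 0.528 × 2.27 = 0.85099
Highest is cycle (1) at 0.9351 (≤1, no arbitrage).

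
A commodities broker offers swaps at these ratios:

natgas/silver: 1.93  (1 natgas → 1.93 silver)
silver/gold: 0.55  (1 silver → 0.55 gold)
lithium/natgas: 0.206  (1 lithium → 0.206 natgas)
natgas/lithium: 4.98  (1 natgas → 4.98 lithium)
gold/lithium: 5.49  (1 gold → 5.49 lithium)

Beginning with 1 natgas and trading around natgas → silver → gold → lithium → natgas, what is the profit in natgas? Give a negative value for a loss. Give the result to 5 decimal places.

1 natgas × 1.93 = 1.93 silver
1.93 silver × 0.55 = 1.0615 gold
1.0615 gold × 5.49 = 5.827635 lithium
5.827635 lithium × 0.206 = 1.20049281 natgas
Net change: 1.20049281 − 1 = 0.20049281 natgas

0.20049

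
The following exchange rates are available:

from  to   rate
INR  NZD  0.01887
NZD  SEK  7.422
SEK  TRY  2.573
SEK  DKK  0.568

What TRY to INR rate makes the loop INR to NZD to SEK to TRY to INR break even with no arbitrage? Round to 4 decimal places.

2.7750

Known legs of the cycle: 0.01887 × 7.422 × 2.573 = 0.36035672922
For no arbitrage the full-cycle product must be 1, so the missing rate is 1 / 0.36035672922 ≈ 2.775028.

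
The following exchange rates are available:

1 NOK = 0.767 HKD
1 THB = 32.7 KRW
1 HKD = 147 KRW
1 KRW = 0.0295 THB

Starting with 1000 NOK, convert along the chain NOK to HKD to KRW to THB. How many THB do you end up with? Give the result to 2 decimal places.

1000 NOK × 0.767 = 767 HKD
767 HKD × 147 = 112749 KRW
112749 KRW × 0.0295 = 3326.0955 THB

3326.10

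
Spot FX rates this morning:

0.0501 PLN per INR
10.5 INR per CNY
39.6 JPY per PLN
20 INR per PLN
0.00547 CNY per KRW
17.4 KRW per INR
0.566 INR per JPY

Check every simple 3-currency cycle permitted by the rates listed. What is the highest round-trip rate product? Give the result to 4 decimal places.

INR→PLN→JPY→INR: 0.0501 × 39.6 × 0.566 = 1.12292
INR→KRW→CNY→INR: 17.4 × 0.00547 × 10.5 = 0.99937
Maximum is INR→PLN→JPY→INR at 1.1229; arbitrage exists.

1.1229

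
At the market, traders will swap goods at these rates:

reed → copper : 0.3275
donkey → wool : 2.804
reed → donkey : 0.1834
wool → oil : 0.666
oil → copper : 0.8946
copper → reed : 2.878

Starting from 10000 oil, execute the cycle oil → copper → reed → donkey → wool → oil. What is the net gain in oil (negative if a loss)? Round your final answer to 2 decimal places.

-1181.98

10000 oil × 0.8946 = 8946 copper
8946 copper × 2.878 = 25746.588 reed
25746.588 reed × 0.1834 = 4721.9242392 donkey
4721.9242392 donkey × 2.804 = 13240.2755667168 wool
13240.2755667168 wool × 0.666 = 8818.0235274333888 oil
Net change: 8818.0235274333888 − 10000 = -1181.9764725666112 oil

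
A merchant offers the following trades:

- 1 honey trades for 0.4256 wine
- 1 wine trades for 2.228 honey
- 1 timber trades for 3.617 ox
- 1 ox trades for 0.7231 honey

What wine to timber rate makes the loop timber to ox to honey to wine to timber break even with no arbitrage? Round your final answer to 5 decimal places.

0.89836

Known legs of the cycle: 3.617 × 0.7231 × 0.4256 = 1.11313666912
For no arbitrage the full-cycle product must be 1, so the missing rate is 1 / 1.11313666912 ≈ 0.8983623.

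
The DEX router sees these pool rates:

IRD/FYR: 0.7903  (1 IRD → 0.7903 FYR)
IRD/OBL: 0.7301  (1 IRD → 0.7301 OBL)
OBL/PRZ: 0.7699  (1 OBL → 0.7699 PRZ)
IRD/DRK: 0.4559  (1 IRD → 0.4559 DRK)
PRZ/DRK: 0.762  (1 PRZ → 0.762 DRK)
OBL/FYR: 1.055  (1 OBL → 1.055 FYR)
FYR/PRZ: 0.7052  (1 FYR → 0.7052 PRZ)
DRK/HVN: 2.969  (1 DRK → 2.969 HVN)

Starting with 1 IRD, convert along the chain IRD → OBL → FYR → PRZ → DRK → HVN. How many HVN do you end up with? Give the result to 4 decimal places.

1.2289

1 IRD × 0.7301 = 0.7301 OBL
0.7301 OBL × 1.055 = 0.7702555 FYR
0.7702555 FYR × 0.7052 = 0.5431841786 PRZ
0.5431841786 PRZ × 0.762 = 0.4139063440932 DRK
0.4139063440932 DRK × 2.969 = 1.2288879356127108 HVN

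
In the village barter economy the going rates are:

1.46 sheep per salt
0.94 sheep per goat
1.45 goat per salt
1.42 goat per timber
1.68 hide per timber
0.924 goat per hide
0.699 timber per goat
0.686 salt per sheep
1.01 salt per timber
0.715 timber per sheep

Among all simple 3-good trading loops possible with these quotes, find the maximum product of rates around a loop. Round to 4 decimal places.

1.0851

hide→goat→timber→hide: 0.924 × 0.699 × 1.68 = 1.08507
sheep→timber→salt→sheep: 0.715 × 1.01 × 1.46 = 1.05434
goat→timber→salt→goat: 0.699 × 1.01 × 1.45 = 1.02369
sheep→timber→goat→sheep: 0.715 × 1.42 × 0.94 = 0.95438
sheep→salt→goat→sheep: 0.686 × 1.45 × 0.94 = 0.93502
Maximum is hide→goat→timber→hide at 1.0851; arbitrage exists.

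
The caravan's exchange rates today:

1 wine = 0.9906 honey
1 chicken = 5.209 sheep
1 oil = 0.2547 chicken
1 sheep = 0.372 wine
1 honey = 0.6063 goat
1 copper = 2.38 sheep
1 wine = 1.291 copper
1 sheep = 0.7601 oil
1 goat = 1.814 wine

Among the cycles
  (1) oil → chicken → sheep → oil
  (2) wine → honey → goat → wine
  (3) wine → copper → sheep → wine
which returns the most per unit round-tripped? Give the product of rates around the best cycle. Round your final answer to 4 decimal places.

1.1430

(1) 0.2547 × 5.209 × 0.7601 = 1.00845
(2) 0.9906 × 0.6063 × 1.814 = 1.08949
(3) 1.291 × 2.38 × 0.372 = 1.14300
Highest is cycle (3) at 1.1430 (>1, arbitrage).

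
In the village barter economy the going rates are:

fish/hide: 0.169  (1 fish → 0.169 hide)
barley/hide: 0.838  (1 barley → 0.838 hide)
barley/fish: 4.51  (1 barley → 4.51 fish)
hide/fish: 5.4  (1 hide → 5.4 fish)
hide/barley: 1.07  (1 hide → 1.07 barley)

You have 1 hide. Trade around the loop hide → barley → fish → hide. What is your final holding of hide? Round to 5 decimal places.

1 hide × 1.07 = 1.07 barley
1.07 barley × 4.51 = 4.8257 fish
4.8257 fish × 0.169 = 0.8155433 hide

0.81554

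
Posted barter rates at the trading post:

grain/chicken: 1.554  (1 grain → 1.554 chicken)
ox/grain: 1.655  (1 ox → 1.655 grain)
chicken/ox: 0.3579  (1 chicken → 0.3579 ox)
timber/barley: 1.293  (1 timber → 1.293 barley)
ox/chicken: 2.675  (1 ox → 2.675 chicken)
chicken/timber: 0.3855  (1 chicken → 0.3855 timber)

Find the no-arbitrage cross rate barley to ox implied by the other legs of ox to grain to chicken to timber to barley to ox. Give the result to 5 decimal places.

0.78006

Known legs of the cycle: 1.655 × 1.554 × 0.3855 × 1.293 = 1.281952459305
For no arbitrage the full-cycle product must be 1, so the missing rate is 1 / 1.281952459305 ≈ 0.7800601.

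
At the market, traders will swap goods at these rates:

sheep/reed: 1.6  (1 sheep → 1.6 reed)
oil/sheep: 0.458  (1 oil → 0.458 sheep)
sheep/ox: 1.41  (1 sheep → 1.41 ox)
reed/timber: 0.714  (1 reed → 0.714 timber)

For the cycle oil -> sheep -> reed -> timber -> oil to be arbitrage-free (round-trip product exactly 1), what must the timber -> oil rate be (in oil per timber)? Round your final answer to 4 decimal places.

1.9112

Known legs of the cycle: 0.458 × 1.6 × 0.714 = 0.5232192
For no arbitrage the full-cycle product must be 1, so the missing rate is 1 / 0.5232192 ≈ 1.911245.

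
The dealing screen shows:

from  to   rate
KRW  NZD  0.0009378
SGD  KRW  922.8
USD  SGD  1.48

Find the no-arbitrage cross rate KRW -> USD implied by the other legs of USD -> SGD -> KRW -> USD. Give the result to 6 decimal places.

0.000732

Known legs of the cycle: 1.48 × 922.8 = 1365.744
For no arbitrage the full-cycle product must be 1, so the missing rate is 1 / 1365.744 ≈ 0.00073220.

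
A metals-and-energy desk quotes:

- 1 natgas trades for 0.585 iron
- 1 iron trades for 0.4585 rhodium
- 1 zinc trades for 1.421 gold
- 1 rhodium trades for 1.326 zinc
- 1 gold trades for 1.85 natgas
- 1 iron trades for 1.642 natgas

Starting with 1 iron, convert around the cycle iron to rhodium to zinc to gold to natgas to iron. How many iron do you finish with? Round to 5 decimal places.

1 iron × 0.4585 = 0.4585 rhodium
0.4585 rhodium × 1.326 = 0.607971 zinc
0.607971 zinc × 1.421 = 0.863926791 gold
0.863926791 gold × 1.85 = 1.59826456335 natgas
1.59826456335 natgas × 0.585 = 0.93498476955975 iron

0.93498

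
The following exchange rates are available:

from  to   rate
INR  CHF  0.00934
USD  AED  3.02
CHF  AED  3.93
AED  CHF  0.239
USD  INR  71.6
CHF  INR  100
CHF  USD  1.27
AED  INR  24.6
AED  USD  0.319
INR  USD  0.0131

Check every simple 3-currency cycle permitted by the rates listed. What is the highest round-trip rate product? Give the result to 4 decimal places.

INR→USD→AED→INR: 0.0131 × 3.02 × 24.6 = 0.97323
CHF→USD→AED→CHF: 1.27 × 3.02 × 0.239 = 0.91666
INR→CHF→AED→INR: 0.00934 × 3.93 × 24.6 = 0.90297
INR→CHF→USD→INR: 0.00934 × 1.27 × 71.6 = 0.84930
Maximum is INR→USD→AED→INR at 0.9732; no arbitrage — every cycle loses value.

0.9732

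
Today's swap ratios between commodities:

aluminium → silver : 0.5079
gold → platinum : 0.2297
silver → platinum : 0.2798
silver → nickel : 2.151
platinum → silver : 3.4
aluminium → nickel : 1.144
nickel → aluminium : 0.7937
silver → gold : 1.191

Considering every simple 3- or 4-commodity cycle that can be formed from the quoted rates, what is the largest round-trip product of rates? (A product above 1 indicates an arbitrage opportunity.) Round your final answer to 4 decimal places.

0.9301

gold→platinum→silver→gold: 0.2297 × 3.4 × 1.191 = 0.93015
nickel→aluminium→silver→nickel: 0.7937 × 0.5079 × 2.151 = 0.86711
Maximum is gold→platinum→silver→gold at 0.9301; no arbitrage — every cycle loses value.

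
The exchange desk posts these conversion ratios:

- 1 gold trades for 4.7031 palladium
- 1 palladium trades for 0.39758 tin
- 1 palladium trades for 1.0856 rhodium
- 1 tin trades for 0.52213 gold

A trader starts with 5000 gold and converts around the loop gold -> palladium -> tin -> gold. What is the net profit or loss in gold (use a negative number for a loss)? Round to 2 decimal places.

5000 gold × 4.7031 = 23515.5 palladium
23515.5 palladium × 0.39758 = 9349.29249 tin
9349.29249 tin × 0.52213 = 4881.5460878037 gold
Net change: 4881.5460878037 − 5000 = -118.4539121963 gold

-118.45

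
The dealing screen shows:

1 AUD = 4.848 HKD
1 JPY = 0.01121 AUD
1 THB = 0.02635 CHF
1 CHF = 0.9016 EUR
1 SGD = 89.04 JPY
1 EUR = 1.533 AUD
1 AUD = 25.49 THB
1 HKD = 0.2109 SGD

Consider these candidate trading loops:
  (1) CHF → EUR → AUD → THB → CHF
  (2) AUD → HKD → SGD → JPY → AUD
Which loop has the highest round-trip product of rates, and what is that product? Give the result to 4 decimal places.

1.0205

(1) 0.9016 × 1.533 × 25.49 × 0.02635 = 0.92834
(2) 4.848 × 0.2109 × 89.04 × 0.01121 = 1.02054
Highest is cycle (2) at 1.0205 (>1, arbitrage).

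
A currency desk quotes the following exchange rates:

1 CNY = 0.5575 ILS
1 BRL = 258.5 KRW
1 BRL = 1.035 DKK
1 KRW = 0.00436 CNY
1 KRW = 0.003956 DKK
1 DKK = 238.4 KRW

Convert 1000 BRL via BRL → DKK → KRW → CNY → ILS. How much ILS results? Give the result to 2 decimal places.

599.76

1000 BRL × 1.035 = 1035 DKK
1035 DKK × 238.4 = 246744 KRW
246744 KRW × 0.00436 = 1075.80384 CNY
1075.80384 CNY × 0.5575 = 599.7606408 ILS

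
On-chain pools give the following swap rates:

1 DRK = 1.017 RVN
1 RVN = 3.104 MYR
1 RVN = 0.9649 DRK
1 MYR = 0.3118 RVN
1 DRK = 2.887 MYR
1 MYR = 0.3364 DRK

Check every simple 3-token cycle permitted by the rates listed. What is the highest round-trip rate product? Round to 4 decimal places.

1.0619

DRK→RVN→MYR→DRK: 1.017 × 3.104 × 0.3364 = 1.06194
DRK→MYR→RVN→DRK: 2.887 × 0.3118 × 0.9649 = 0.86857
Maximum is DRK→RVN→MYR→DRK at 1.0619; arbitrage exists.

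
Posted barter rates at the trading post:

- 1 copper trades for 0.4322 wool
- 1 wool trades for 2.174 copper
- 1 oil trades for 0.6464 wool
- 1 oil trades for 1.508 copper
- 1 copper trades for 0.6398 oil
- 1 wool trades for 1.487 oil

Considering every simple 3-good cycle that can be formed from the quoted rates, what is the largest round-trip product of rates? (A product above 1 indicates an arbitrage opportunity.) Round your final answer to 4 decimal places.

oil→copper→wool→oil: 1.508 × 0.4322 × 1.487 = 0.96916
oil→wool→copper→oil: 0.6464 × 2.174 × 0.6398 = 0.89909
Maximum is oil→copper→wool→oil at 0.9692; no arbitrage — every cycle loses value.

0.9692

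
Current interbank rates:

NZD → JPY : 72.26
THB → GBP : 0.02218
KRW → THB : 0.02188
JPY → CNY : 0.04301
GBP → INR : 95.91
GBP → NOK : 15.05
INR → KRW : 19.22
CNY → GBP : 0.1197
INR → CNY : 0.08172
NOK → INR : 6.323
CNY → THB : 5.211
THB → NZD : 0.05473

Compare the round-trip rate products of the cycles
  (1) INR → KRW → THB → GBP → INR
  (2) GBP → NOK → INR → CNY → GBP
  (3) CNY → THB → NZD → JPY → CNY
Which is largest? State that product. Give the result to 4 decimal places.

0.9309

(1) 19.22 × 0.02188 × 0.02218 × 95.91 = 0.89459
(2) 15.05 × 6.323 × 0.08172 × 0.1197 = 0.93086
(3) 5.211 × 0.05473 × 72.26 × 0.04301 = 0.88637
Highest is cycle (2) at 0.9309 (≤1, no arbitrage).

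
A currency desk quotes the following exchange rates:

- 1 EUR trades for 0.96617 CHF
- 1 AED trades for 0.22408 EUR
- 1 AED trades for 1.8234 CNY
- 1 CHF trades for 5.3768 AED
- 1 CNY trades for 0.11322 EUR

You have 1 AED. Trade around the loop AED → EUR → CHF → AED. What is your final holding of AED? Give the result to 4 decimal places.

1.1641

1 AED × 0.22408 = 0.22408 EUR
0.22408 EUR × 0.96617 = 0.2164993736 CHF
0.2164993736 CHF × 5.3768 = 1.16407383197248 AED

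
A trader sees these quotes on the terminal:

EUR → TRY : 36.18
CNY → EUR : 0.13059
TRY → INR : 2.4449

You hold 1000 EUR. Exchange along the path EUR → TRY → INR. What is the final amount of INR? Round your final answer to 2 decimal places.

88456.48

1000 EUR × 36.18 = 36180 TRY
36180 TRY × 2.4449 = 88456.482 INR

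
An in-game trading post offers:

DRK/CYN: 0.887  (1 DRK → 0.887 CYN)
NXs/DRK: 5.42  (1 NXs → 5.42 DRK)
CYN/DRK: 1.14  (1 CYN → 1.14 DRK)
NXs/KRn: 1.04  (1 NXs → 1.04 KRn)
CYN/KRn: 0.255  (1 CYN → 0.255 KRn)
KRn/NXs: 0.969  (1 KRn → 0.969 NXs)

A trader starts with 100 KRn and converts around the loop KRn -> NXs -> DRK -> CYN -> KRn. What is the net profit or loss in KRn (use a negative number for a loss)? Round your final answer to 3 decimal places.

100 KRn × 0.969 = 96.9 NXs
96.9 NXs × 5.42 = 525.198 DRK
525.198 DRK × 0.887 = 465.850626 CYN
465.850626 CYN × 0.255 = 118.79190963 KRn
Net change: 118.79190963 − 100 = 18.79190963 KRn

18.792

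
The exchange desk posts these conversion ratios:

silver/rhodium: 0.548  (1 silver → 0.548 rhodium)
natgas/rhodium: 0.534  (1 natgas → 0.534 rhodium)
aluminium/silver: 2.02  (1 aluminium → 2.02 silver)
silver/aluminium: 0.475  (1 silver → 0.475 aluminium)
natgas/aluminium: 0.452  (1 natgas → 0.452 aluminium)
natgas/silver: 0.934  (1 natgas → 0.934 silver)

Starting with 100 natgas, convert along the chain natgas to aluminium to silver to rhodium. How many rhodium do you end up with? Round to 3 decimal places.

100 natgas × 0.452 = 45.2 aluminium
45.2 aluminium × 2.02 = 91.304 silver
91.304 silver × 0.548 = 50.034592 rhodium

50.035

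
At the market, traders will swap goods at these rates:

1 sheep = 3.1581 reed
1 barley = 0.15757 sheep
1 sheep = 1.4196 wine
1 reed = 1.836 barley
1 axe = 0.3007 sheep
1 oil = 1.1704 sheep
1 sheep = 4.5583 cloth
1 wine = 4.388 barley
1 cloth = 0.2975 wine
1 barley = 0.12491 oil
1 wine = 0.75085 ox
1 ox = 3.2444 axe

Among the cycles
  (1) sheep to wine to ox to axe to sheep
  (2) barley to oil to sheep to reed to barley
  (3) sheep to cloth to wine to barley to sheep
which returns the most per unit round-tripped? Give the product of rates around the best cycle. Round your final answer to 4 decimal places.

1.0399

(1) 1.4196 × 0.75085 × 3.2444 × 0.3007 = 1.03989
(2) 0.12491 × 1.1704 × 3.1581 × 1.836 = 0.84768
(3) 4.5583 × 0.2975 × 4.388 × 0.15757 = 0.93763
Highest is cycle (1) at 1.0399 (>1, arbitrage).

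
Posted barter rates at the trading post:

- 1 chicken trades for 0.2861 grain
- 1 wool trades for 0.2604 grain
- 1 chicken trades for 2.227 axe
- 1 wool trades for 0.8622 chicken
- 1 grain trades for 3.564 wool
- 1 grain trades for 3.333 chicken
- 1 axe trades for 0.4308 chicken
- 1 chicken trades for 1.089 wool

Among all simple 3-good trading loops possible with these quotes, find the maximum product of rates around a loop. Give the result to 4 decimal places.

grain→chicken→wool→grain: 3.333 × 1.089 × 0.2604 = 0.94516
grain→wool→chicken→grain: 3.564 × 0.8622 × 0.2861 = 0.87915
Maximum is grain→chicken→wool→grain at 0.9452; no arbitrage — every cycle loses value.

0.9452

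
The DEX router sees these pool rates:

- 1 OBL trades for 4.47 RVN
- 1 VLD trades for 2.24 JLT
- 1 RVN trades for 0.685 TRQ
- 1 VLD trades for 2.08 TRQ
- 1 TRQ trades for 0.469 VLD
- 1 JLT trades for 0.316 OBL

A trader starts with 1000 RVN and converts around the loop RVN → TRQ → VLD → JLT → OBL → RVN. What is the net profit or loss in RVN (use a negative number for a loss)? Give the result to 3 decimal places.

1000 RVN × 0.685 = 685 TRQ
685 TRQ × 0.469 = 321.265 VLD
321.265 VLD × 2.24 = 719.6336 JLT
719.6336 JLT × 0.316 = 227.4042176 OBL
227.4042176 OBL × 4.47 = 1016.496852672 RVN
Net change: 1016.496852672 − 1000 = 16.496852672 RVN

16.497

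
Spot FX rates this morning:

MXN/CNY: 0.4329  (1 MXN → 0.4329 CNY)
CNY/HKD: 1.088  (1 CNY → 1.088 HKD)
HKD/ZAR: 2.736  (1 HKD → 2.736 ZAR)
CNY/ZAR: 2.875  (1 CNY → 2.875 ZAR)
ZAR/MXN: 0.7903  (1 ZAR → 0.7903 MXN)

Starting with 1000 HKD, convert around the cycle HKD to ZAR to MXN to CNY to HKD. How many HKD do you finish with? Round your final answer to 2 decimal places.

1018.41

1000 HKD × 2.736 = 2736 ZAR
2736 ZAR × 0.7903 = 2162.2608 MXN
2162.2608 MXN × 0.4329 = 936.04270032 CNY
936.04270032 CNY × 1.088 = 1018.41445794816 HKD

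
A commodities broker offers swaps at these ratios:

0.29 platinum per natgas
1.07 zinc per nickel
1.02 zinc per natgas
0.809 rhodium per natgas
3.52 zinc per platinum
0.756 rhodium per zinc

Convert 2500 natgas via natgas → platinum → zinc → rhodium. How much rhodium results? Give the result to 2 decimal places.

1929.31

2500 natgas × 0.29 = 725 platinum
725 platinum × 3.52 = 2552 zinc
2552 zinc × 0.756 = 1929.312 rhodium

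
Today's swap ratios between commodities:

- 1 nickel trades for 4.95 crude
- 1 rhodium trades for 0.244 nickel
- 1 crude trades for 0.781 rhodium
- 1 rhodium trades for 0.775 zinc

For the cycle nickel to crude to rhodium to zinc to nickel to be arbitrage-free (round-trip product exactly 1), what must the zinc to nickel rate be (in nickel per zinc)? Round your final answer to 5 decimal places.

0.33377

Known legs of the cycle: 4.95 × 0.781 × 0.775 = 2.99611125
For no arbitrage the full-cycle product must be 1, so the missing rate is 1 / 2.99611125 ≈ 0.3337660.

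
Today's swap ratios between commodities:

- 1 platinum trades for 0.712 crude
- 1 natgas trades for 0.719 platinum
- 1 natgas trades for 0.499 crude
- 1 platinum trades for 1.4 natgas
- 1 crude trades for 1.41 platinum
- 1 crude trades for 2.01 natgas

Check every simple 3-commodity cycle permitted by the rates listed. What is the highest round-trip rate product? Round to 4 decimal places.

1.0290

platinum→crude→natgas→platinum: 0.712 × 2.01 × 0.719 = 1.02898
platinum→natgas→crude→platinum: 1.4 × 0.499 × 1.41 = 0.98503
Maximum is platinum→crude→natgas→platinum at 1.0290; arbitrage exists.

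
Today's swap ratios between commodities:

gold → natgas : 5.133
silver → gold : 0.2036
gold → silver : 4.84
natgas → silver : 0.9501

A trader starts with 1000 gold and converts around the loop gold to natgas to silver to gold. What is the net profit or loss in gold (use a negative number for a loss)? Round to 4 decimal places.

1000 gold × 5.133 = 5133 natgas
5133 natgas × 0.9501 = 4876.8633 silver
4876.8633 silver × 0.2036 = 992.92936788 gold
Net change: 992.92936788 − 1000 = -7.07063212 gold

-7.0706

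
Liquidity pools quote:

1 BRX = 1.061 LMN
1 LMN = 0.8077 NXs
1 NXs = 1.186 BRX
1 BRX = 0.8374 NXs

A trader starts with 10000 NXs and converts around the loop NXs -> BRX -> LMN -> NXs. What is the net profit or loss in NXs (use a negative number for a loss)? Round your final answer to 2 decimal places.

10000 NXs × 1.186 = 11860 BRX
11860 BRX × 1.061 = 12583.46 LMN
12583.46 LMN × 0.8077 = 10163.660642 NXs
Net change: 10163.660642 − 10000 = 163.660642 NXs

163.66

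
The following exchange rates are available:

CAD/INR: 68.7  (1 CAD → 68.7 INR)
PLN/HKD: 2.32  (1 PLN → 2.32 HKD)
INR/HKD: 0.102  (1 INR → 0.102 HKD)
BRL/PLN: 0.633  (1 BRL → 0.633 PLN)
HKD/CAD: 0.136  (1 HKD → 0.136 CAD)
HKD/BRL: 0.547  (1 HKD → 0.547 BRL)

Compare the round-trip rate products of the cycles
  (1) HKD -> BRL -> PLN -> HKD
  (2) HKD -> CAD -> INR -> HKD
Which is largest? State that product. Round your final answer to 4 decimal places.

0.9530

(1) 0.547 × 0.633 × 2.32 = 0.80330
(2) 0.136 × 68.7 × 0.102 = 0.95301
Highest is cycle (2) at 0.9530 (≤1, no arbitrage).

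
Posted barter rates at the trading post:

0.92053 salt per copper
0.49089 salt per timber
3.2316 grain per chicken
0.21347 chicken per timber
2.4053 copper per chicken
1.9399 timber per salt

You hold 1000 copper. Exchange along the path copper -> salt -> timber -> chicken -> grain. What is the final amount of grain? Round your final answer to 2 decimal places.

1231.89

1000 copper × 0.92053 = 920.53 salt
920.53 salt × 1.9399 = 1785.736147 timber
1785.736147 timber × 0.21347 = 381.20109530009 chicken
381.20109530009 chicken × 3.2316 = 1231.889459571770844 grain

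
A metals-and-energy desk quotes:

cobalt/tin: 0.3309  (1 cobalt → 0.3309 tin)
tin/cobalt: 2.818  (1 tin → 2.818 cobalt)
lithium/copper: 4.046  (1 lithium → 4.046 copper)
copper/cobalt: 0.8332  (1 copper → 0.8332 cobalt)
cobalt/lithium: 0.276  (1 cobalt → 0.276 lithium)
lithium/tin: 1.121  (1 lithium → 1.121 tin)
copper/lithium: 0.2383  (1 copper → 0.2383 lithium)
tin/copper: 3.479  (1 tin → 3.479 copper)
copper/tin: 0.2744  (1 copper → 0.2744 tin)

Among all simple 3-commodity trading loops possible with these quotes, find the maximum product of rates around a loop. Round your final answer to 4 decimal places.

0.9592

tin→copper→cobalt→tin: 3.479 × 0.8332 × 0.3309 = 0.95918
copper→cobalt→lithium→copper: 0.8332 × 0.276 × 4.046 = 0.93043
tin→copper→lithium→tin: 3.479 × 0.2383 × 1.121 = 0.92936
tin→cobalt→lithium→tin: 2.818 × 0.276 × 1.121 = 0.87188
Maximum is tin→copper→cobalt→tin at 0.9592; no arbitrage — every cycle loses value.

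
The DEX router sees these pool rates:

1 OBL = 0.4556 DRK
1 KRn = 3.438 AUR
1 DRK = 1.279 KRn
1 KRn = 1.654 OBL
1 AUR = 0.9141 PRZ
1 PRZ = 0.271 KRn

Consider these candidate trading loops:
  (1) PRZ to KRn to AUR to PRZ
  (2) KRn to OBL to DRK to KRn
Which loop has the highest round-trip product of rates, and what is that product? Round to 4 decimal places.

(1) 0.271 × 3.438 × 0.9141 = 0.85167
(2) 1.654 × 0.4556 × 1.279 = 0.96381
Highest is cycle (2) at 0.9638 (≤1, no arbitrage).

0.9638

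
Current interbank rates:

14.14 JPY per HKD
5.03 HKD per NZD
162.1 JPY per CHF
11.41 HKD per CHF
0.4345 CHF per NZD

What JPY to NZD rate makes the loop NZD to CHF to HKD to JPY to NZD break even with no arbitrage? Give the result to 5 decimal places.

0.01427

Known legs of the cycle: 0.4345 × 11.41 × 14.14 = 70.1011003
For no arbitrage the full-cycle product must be 1, so the missing rate is 1 / 70.1011003 ≈ 0.0142651.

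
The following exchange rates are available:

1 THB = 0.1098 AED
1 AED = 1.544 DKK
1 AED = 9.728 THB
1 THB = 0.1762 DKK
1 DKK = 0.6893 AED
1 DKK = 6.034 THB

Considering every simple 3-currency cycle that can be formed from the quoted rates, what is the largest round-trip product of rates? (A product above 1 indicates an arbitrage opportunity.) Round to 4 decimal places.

AED→THB→DKK→AED: 9.728 × 0.1762 × 0.6893 = 1.18151
AED→DKK→THB→AED: 1.544 × 6.034 × 0.1098 = 1.02295
Maximum is AED→THB→DKK→AED at 1.1815; arbitrage exists.

1.1815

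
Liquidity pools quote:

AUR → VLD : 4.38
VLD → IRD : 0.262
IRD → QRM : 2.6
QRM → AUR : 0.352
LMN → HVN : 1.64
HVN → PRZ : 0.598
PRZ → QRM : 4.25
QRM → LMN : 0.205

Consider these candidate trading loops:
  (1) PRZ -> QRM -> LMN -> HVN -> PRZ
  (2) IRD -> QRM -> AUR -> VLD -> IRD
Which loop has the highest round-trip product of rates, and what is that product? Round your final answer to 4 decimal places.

1.0502

(1) 4.25 × 0.205 × 1.64 × 0.598 = 0.85445
(2) 2.6 × 0.352 × 4.38 × 0.262 = 1.05025
Highest is cycle (2) at 1.0502 (>1, arbitrage).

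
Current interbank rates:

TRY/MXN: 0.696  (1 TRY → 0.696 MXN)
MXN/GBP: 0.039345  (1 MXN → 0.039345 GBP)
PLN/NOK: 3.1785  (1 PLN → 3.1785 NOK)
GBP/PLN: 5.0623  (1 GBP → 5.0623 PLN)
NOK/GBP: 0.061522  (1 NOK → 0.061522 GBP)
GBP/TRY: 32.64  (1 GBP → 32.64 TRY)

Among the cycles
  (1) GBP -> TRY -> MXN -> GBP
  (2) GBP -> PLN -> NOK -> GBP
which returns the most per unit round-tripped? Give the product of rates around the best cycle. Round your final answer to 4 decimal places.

(1) 32.64 × 0.696 × 0.039345 = 0.89382
(2) 5.0623 × 3.1785 × 0.061522 = 0.98992
Highest is cycle (2) at 0.9899 (≤1, no arbitrage).

0.9899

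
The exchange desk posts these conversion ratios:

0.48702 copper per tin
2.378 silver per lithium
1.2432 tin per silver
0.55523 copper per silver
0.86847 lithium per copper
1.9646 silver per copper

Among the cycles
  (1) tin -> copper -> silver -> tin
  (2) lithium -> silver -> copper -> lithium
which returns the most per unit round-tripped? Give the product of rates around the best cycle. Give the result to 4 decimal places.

(1) 0.48702 × 1.9646 × 1.2432 = 1.18949
(2) 2.378 × 0.55523 × 0.86847 = 1.14667
Highest is cycle (1) at 1.1895 (>1, arbitrage).

1.1895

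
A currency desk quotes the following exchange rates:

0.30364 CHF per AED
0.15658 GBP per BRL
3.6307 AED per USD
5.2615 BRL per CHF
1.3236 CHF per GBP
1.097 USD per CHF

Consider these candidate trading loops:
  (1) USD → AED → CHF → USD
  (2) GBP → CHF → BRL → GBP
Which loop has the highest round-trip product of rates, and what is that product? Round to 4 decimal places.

1.2094

(1) 3.6307 × 0.30364 × 1.097 = 1.20936
(2) 1.3236 × 5.2615 × 0.15658 = 1.09044
Highest is cycle (1) at 1.2094 (>1, arbitrage).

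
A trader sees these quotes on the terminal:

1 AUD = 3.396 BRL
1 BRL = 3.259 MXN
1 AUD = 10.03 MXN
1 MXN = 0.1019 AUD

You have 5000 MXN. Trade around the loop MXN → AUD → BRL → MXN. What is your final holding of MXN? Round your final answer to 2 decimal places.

5638.92

5000 MXN × 0.1019 = 509.5 AUD
509.5 AUD × 3.396 = 1730.262 BRL
1730.262 BRL × 3.259 = 5638.923858 MXN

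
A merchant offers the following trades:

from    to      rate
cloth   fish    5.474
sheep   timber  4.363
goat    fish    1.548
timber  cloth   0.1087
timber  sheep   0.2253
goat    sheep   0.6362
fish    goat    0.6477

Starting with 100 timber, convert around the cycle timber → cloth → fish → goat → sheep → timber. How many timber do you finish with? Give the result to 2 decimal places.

100 timber × 0.1087 = 10.87 cloth
10.87 cloth × 5.474 = 59.50238 fish
59.50238 fish × 0.6477 = 38.539691526 goat
38.539691526 goat × 0.6362 = 24.5189517488412 sheep
24.5189517488412 sheep × 4.363 = 106.9761864801941556 timber

106.98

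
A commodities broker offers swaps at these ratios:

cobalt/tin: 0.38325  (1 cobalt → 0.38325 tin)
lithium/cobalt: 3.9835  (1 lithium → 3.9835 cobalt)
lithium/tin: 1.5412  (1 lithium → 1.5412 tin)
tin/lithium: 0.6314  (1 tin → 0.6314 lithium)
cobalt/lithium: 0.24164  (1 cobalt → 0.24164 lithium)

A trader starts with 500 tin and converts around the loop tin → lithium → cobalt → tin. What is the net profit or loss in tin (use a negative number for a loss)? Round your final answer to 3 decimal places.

500 tin × 0.6314 = 315.7 lithium
315.7 lithium × 3.9835 = 1257.59095 cobalt
1257.59095 cobalt × 0.38325 = 481.9717315875 tin
Net change: 481.9717315875 − 500 = -18.0282684125 tin

-18.028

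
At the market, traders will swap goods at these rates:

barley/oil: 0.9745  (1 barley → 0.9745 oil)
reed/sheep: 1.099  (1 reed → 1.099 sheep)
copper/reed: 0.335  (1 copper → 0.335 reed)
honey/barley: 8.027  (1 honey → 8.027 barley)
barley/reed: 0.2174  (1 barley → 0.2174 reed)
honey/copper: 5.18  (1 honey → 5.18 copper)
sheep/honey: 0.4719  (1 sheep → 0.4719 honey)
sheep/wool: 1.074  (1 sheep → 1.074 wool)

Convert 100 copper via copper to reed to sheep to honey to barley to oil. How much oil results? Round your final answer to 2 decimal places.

100 copper × 0.335 = 33.5 reed
33.5 reed × 1.099 = 36.8165 sheep
36.8165 sheep × 0.4719 = 17.37370635 honey
17.37370635 honey × 8.027 = 139.45874087145 barley
139.45874087145 barley × 0.9745 = 135.902542979228025 oil

135.90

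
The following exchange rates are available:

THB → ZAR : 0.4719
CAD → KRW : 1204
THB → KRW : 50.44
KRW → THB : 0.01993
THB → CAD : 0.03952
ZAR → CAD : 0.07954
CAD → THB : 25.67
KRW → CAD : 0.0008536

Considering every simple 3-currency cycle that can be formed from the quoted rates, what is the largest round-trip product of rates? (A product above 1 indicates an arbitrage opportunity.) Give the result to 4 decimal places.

1.1052

KRW→CAD→THB→KRW: 0.0008536 × 25.67 × 50.44 = 1.10524
THB→ZAR→CAD→THB: 0.4719 × 0.07954 × 25.67 = 0.96352
KRW→THB→CAD→KRW: 0.01993 × 0.03952 × 1204 = 0.94831
Maximum is KRW→CAD→THB→KRW at 1.1052; arbitrage exists.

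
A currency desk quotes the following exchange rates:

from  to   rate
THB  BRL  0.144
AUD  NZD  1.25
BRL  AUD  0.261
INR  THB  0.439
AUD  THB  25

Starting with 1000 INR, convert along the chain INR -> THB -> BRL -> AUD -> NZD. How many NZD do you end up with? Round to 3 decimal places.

20.624

1000 INR × 0.439 = 439 THB
439 THB × 0.144 = 63.216 BRL
63.216 BRL × 0.261 = 16.499376 AUD
16.499376 AUD × 1.25 = 20.62422 NZD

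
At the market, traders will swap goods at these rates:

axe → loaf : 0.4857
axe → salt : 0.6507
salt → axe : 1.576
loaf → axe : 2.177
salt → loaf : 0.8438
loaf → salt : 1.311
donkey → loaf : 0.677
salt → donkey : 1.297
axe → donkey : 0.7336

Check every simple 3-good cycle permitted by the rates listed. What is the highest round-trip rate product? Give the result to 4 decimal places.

axe→salt→loaf→axe: 0.6507 × 0.8438 × 2.177 = 1.19531
donkey→loaf→salt→donkey: 0.677 × 1.311 × 1.297 = 1.15115
axe→donkey→loaf→axe: 0.7336 × 0.677 × 2.177 = 1.08120
axe→loaf→salt→axe: 0.4857 × 1.311 × 1.576 = 1.00352
Maximum is axe→salt→loaf→axe at 1.1953; arbitrage exists.

1.1953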